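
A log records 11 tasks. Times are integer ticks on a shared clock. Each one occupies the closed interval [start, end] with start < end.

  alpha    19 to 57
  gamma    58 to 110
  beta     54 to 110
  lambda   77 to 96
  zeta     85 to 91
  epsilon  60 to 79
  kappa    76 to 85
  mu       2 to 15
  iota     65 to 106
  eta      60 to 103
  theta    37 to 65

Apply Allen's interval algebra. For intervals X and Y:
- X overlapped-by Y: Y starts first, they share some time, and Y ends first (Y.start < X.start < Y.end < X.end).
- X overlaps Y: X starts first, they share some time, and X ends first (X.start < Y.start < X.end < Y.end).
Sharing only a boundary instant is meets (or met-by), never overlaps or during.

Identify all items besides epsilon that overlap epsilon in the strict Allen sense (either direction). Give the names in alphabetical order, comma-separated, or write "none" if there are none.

Target epsilon = [60, 79].
alpha [19, 57] → before → no.
beta [54, 110] → contains → no.
eta [60, 103] → started-by → no.
gamma [58, 110] → contains → no.
iota [65, 106] → overlapped-by → yes.
kappa [76, 85] → overlapped-by → yes.
lambda [77, 96] → overlapped-by → yes.
mu [2, 15] → before → no.
theta [37, 65] → overlaps → yes.
zeta [85, 91] → after → no.
Result: iota, kappa, lambda, theta.

iota, kappa, lambda, theta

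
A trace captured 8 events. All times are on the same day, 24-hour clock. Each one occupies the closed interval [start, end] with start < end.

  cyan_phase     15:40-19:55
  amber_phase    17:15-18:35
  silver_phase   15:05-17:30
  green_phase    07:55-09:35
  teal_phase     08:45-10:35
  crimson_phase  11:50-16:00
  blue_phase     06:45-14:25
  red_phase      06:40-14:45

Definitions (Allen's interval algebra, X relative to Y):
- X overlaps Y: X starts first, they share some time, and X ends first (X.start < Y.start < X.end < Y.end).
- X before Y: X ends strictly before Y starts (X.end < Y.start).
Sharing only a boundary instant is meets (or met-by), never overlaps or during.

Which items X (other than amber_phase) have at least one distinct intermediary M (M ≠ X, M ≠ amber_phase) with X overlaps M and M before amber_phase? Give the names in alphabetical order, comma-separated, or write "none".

Target amber_phase = [17:15, 18:35].
Intermediaries M with M before amber_phase: blue_phase, crimson_phase, green_phase, red_phase, teal_phase.
Via blue_phase — items with X overlaps blue_phase: none.
Via crimson_phase — items with X overlaps crimson_phase: blue_phase, red_phase.
Via green_phase — items with X overlaps green_phase: none.
Via red_phase — items with X overlaps red_phase: none.
Via teal_phase — items with X overlaps teal_phase: green_phase.
Union: blue_phase, green_phase, red_phase.

blue_phase, green_phase, red_phase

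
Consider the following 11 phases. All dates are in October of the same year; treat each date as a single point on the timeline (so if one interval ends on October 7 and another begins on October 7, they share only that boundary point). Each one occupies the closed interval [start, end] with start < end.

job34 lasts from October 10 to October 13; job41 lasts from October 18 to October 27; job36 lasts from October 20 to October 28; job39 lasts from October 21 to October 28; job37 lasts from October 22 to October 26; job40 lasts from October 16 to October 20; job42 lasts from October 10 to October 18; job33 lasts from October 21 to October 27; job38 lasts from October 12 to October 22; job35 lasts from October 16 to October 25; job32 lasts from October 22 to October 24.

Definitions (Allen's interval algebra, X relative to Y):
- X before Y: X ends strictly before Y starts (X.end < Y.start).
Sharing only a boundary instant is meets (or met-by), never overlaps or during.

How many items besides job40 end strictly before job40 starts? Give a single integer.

Target job40 = [October 16, October 20].
job32 [October 22, October 24] → after → no.
job33 [October 21, October 27] → after → no.
job34 [October 10, October 13] → before → counts.
job35 [October 16, October 25] → started-by → no.
job36 [October 20, October 28] → met-by → no.
job37 [October 22, October 26] → after → no.
job38 [October 12, October 22] → contains → no.
job39 [October 21, October 28] → after → no.
job41 [October 18, October 27] → overlapped-by → no.
job42 [October 10, October 18] → overlaps → no.
Total: 1.

1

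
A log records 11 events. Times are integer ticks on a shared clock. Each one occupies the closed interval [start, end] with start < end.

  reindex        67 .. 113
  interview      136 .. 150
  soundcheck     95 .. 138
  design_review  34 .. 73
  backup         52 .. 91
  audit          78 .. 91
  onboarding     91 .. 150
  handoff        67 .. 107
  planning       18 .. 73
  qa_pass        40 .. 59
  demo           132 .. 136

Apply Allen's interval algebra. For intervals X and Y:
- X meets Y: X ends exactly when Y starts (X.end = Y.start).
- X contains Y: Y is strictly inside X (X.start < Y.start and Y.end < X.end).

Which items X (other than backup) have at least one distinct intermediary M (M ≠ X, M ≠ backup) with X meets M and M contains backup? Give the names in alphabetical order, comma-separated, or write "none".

none

Target backup = [52, 91].
Intermediaries M with M contains backup: none.
Union: none.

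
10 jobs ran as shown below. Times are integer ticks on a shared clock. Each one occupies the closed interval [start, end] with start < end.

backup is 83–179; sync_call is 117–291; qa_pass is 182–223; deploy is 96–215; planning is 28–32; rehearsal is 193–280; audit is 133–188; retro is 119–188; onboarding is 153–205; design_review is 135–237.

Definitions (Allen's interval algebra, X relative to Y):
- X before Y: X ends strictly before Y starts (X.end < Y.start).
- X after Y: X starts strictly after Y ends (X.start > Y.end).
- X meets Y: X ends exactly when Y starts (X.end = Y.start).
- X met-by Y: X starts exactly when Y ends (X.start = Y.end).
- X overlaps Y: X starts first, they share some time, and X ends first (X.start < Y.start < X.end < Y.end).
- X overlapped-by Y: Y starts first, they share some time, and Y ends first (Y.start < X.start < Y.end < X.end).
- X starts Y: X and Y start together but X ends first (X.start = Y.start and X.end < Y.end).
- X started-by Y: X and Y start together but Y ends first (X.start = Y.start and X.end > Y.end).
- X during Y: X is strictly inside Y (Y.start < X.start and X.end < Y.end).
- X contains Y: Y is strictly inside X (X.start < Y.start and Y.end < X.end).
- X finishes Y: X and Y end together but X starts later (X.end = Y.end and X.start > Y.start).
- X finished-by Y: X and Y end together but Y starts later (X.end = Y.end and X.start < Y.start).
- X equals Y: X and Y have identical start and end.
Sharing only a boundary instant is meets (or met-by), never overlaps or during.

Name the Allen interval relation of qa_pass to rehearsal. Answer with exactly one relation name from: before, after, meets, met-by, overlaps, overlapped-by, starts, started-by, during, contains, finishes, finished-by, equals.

overlaps

qa_pass = [182, 223]; rehearsal = [193, 280].
Compare endpoints: qa_pass.start < rehearsal.start, qa_pass.start < rehearsal.end, qa_pass.end > rehearsal.start, qa_pass.end < rehearsal.end.
That pattern is 'overlaps'.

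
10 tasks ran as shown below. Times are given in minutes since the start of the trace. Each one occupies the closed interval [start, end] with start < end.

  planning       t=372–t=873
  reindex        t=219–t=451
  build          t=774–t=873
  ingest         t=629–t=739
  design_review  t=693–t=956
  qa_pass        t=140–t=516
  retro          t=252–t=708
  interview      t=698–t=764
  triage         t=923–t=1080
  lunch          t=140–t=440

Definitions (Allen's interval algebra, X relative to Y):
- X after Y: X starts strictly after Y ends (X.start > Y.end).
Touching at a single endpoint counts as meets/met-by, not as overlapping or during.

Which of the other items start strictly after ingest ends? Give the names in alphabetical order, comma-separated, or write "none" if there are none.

build, triage

Target ingest = [t=629, t=739].
build [t=774, t=873] → after → yes.
design_review [t=693, t=956] → overlapped-by → no.
interview [t=698, t=764] → overlapped-by → no.
lunch [t=140, t=440] → before → no.
planning [t=372, t=873] → contains → no.
qa_pass [t=140, t=516] → before → no.
reindex [t=219, t=451] → before → no.
retro [t=252, t=708] → overlaps → no.
triage [t=923, t=1080] → after → yes.
Result: build, triage.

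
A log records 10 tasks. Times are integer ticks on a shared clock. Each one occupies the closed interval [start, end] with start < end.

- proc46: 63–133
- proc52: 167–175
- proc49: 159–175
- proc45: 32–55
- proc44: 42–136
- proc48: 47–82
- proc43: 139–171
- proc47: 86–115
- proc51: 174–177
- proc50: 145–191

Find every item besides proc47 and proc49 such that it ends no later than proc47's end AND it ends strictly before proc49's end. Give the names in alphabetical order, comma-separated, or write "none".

proc45, proc48

Conditions: its end is no later than proc47's end (X.end <= 115) AND its end is strictly before proc49's end (X.end < 175).
proc43: end 171 <= 115? ✗; end 171 < 175? ✓ → no.
proc44: end 136 <= 115? ✗; end 136 < 175? ✓ → no.
proc45: end 55 <= 115? ✓; end 55 < 175? ✓ → yes.
proc46: end 133 <= 115? ✗; end 133 < 175? ✓ → no.
proc48: end 82 <= 115? ✓; end 82 < 175? ✓ → yes.
proc50: end 191 <= 115? ✗; end 191 < 175? ✗ → no.
proc51: end 177 <= 115? ✗; end 177 < 175? ✗ → no.
proc52: end 175 <= 115? ✗; end 175 < 175? ✗ → no.
Result: proc45, proc48.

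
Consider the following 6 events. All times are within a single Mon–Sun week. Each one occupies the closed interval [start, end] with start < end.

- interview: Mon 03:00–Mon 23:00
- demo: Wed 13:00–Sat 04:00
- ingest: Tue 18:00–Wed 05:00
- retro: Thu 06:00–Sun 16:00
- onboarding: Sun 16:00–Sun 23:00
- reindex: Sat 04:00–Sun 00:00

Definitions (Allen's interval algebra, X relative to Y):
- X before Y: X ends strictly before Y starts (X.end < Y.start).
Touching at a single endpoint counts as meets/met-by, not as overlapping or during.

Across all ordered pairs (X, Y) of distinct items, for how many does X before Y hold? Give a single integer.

Checking all 30 ordered pairs for relation 'before'; matching pairs in alphabetical order:
(demo, onboarding): demo before onboarding ✓
(ingest, demo): ingest before demo ✓
(ingest, onboarding): ingest before onboarding ✓
(ingest, reindex): ingest before reindex ✓
(ingest, retro): ingest before retro ✓
(interview, demo): interview before demo ✓
(interview, ingest): interview before ingest ✓
(interview, onboarding): interview before onboarding ✓
(interview, reindex): interview before reindex ✓
(interview, retro): interview before retro ✓
(reindex, onboarding): reindex before onboarding ✓
Count: 11.

11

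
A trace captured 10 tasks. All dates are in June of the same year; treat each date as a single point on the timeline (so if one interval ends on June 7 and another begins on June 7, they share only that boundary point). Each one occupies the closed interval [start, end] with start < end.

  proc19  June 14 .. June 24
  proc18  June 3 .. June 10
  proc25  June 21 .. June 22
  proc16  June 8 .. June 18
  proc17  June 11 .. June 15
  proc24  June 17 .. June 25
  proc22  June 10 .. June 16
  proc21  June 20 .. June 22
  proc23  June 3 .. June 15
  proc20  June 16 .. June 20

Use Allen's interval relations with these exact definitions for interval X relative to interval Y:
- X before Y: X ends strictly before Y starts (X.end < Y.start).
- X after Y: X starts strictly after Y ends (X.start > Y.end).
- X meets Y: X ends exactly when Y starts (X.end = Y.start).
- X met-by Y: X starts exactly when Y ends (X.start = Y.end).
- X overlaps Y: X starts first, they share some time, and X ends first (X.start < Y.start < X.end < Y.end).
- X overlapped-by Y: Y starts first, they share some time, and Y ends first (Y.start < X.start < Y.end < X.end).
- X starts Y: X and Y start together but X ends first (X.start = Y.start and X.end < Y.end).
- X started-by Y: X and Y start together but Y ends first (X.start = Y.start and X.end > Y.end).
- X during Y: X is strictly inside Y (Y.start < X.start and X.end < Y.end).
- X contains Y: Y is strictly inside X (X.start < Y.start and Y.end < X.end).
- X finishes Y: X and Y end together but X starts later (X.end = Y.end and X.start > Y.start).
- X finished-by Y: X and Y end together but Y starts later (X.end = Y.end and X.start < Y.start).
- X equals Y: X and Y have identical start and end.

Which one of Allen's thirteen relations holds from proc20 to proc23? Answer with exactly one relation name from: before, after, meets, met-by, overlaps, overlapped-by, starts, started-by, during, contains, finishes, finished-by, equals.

proc20 = [June 16, June 20]; proc23 = [June 3, June 15].
Compare endpoints: proc20.start > proc23.start, proc20.start > proc23.end, proc20.end > proc23.start, proc20.end > proc23.end.
That pattern is 'after'.

after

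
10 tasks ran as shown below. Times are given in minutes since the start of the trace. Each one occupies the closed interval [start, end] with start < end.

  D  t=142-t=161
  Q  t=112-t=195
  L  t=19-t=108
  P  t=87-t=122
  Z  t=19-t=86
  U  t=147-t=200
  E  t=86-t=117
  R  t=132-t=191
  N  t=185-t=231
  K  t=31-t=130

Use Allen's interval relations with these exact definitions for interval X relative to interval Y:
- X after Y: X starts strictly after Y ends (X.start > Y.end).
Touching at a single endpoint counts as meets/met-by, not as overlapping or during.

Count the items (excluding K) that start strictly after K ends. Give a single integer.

Target K = [t=31, t=130].
D [t=142, t=161] → after → counts.
E [t=86, t=117] → during → no.
L [t=19, t=108] → overlaps → no.
N [t=185, t=231] → after → counts.
P [t=87, t=122] → during → no.
Q [t=112, t=195] → overlapped-by → no.
R [t=132, t=191] → after → counts.
U [t=147, t=200] → after → counts.
Z [t=19, t=86] → overlaps → no.
Total: 4.

4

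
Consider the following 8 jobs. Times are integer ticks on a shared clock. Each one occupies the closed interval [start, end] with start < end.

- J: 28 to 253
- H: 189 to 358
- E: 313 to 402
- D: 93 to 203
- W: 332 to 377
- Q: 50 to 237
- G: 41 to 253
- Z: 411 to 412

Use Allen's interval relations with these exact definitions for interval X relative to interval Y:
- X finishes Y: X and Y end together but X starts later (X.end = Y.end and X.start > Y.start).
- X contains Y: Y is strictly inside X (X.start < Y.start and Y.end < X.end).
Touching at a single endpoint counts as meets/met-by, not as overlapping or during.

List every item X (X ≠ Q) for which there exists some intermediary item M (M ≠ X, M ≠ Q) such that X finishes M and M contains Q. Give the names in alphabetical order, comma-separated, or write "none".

G

Target Q = [50, 237].
Intermediaries M with M contains Q: G, J.
Via G — items with X finishes G: none.
Via J — items with X finishes J: G.
Union: G.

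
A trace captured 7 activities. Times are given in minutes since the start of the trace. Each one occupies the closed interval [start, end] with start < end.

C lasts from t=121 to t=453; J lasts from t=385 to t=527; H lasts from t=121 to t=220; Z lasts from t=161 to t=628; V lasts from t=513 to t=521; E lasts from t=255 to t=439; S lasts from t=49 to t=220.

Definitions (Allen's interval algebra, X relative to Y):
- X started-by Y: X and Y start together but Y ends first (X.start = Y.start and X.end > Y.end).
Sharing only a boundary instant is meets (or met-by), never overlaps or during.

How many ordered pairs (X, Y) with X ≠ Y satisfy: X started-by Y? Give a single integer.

1

Checking all 42 ordered pairs for relation 'started-by'; matching pairs in alphabetical order:
(C, H): C started-by H ✓
Count: 1.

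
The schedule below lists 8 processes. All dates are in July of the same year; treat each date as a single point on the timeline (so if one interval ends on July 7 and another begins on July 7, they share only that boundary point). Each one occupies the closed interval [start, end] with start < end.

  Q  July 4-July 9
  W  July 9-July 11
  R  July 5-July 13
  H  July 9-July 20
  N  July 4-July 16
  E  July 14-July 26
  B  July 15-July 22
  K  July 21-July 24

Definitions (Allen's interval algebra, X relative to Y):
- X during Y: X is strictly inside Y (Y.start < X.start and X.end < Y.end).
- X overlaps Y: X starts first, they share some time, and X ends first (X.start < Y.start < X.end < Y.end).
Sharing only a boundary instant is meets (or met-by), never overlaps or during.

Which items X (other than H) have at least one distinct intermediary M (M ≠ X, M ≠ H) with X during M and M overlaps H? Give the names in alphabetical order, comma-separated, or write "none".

R, W

Target H = [July 9, July 20].
Intermediaries M with M overlaps H: N, R.
Via N — items with X during N: R, W.
Via R — items with X during R: W.
Union: R, W.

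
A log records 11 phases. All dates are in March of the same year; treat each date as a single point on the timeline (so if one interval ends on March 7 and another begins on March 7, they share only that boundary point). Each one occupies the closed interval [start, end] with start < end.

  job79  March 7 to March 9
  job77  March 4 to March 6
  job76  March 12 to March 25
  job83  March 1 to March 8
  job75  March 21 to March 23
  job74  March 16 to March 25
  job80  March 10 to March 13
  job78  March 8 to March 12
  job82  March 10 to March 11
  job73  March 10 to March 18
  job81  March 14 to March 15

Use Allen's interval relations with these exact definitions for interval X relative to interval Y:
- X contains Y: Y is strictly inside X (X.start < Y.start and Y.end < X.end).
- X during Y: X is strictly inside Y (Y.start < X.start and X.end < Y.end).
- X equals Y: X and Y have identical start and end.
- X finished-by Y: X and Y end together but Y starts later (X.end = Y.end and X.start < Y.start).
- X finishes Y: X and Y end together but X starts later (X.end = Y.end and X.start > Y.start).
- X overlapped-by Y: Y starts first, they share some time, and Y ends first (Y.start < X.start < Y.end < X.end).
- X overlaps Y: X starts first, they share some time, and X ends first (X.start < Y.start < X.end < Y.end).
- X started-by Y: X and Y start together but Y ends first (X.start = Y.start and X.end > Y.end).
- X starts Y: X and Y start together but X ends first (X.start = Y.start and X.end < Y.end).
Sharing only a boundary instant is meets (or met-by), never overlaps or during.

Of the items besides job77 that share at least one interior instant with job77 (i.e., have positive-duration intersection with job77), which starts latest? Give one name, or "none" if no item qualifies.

job83

Target job77 = [March 4, March 6].
job73 [March 10, March 18] → after → excluded.
job74 [March 16, March 25] → after → excluded.
job75 [March 21, March 23] → after → excluded.
job76 [March 12, March 25] → after → excluded.
job78 [March 8, March 12] → after → excluded.
job79 [March 7, March 9] → after → excluded.
job80 [March 10, March 13] → after → excluded.
job81 [March 14, March 15] → after → excluded.
job82 [March 10, March 11] → after → excluded.
job83 [March 1, March 8] → contains → candidate.
Among candidates, latest start is March 1 → job83.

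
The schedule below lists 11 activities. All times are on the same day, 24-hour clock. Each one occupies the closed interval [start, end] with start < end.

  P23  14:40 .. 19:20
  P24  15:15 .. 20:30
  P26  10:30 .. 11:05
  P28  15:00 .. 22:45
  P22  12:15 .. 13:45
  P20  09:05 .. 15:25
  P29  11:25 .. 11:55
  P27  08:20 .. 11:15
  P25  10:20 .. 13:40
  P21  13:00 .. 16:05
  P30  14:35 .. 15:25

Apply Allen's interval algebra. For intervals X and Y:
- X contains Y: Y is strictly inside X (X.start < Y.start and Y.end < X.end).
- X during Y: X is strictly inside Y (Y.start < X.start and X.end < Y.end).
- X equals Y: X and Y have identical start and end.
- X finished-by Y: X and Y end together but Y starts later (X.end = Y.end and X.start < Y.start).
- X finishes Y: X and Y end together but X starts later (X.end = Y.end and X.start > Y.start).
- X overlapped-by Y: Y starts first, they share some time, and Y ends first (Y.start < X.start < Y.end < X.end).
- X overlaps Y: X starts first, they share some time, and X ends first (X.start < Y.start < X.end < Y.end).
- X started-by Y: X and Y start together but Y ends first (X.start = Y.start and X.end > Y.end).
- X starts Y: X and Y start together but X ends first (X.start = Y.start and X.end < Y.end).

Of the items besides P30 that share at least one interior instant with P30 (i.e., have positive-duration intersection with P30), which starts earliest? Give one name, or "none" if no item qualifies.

Target P30 = [14:35, 15:25].
P20 [09:05, 15:25] → finished-by → candidate.
P21 [13:00, 16:05] → contains → candidate.
P22 [12:15, 13:45] → before → excluded.
P23 [14:40, 19:20] → overlapped-by → candidate.
P24 [15:15, 20:30] → overlapped-by → candidate.
P25 [10:20, 13:40] → before → excluded.
P26 [10:30, 11:05] → before → excluded.
P27 [08:20, 11:15] → before → excluded.
P28 [15:00, 22:45] → overlapped-by → candidate.
P29 [11:25, 11:55] → before → excluded.
Among candidates, earliest start is 09:05 → P20.

P20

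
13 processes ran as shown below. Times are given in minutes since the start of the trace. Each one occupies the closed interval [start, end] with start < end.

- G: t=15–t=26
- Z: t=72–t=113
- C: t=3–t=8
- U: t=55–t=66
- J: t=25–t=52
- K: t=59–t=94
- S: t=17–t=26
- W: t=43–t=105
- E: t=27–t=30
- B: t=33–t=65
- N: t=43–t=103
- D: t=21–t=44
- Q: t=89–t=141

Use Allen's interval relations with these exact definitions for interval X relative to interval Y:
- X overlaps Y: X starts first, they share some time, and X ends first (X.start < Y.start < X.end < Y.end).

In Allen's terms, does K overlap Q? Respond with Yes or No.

Yes

K = [t=59, t=94], Q = [t=89, t=141].
Actual relation of K to Q: overlaps.
Asked whether 'overlaps' holds → Yes.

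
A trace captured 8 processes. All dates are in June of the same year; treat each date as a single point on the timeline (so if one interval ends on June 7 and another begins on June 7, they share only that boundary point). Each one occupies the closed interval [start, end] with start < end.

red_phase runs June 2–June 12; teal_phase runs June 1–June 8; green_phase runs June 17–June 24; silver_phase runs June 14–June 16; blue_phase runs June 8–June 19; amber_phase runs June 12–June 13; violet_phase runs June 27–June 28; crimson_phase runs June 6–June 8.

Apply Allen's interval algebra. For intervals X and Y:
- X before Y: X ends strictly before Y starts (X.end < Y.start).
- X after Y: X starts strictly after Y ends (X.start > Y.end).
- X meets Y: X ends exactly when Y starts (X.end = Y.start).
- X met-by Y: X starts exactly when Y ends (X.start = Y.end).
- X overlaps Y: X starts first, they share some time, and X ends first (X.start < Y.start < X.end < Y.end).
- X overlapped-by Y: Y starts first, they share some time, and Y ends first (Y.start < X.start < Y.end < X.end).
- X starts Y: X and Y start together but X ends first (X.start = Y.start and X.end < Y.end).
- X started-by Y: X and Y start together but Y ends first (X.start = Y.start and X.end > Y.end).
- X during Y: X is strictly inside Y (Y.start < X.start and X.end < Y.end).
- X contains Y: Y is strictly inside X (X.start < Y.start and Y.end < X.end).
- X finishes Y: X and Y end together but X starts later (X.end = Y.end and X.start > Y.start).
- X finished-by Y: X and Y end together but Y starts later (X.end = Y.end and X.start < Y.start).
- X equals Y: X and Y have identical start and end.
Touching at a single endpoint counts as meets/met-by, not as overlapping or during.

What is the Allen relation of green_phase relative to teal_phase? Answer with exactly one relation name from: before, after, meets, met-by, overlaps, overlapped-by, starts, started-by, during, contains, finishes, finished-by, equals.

after

green_phase = [June 17, June 24]; teal_phase = [June 1, June 8].
Compare endpoints: green_phase.start > teal_phase.start, green_phase.start > teal_phase.end, green_phase.end > teal_phase.start, green_phase.end > teal_phase.end.
That pattern is 'after'.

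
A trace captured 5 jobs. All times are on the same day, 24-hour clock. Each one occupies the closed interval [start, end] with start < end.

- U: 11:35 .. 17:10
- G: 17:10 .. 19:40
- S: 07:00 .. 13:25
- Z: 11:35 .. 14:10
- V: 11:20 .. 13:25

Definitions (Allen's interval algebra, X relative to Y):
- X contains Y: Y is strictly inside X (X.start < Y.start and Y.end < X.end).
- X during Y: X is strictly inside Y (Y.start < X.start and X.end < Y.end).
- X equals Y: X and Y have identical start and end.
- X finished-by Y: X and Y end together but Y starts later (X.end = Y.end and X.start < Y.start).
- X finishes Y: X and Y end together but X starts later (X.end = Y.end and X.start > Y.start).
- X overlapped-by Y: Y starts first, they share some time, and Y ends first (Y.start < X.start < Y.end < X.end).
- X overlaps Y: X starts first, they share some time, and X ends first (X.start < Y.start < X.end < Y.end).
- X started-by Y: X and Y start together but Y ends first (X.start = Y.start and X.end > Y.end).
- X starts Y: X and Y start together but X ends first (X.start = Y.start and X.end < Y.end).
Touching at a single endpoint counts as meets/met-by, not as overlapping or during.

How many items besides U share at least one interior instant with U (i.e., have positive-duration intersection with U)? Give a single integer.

3

Target U = [11:35, 17:10].
G [17:10, 19:40] → met-by → no.
S [07:00, 13:25] → overlaps → counts.
V [11:20, 13:25] → overlaps → counts.
Z [11:35, 14:10] → starts → counts.
Total: 3.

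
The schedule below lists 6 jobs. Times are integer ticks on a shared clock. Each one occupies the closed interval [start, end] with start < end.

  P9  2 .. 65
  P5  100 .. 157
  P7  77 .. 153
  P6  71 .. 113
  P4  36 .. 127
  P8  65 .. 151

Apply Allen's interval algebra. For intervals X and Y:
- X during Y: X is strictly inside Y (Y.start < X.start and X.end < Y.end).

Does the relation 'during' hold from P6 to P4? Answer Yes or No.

Yes

P6 = [71, 113], P4 = [36, 127].
Actual relation of P6 to P4: during.
Asked whether 'during' holds → Yes.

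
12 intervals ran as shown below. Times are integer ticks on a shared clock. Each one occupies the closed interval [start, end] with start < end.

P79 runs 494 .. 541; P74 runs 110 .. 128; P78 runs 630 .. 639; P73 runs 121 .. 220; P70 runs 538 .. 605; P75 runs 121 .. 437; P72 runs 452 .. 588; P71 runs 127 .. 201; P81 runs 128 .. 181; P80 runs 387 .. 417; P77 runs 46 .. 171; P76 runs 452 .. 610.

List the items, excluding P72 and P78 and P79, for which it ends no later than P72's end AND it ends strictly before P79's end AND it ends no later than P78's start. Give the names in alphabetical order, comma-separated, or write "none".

Conditions: its end is no later than P72's end (X.end <= 588) AND its end is strictly before P79's end (X.end < 541) AND its end is no later than P78's start (X.end <= 630).
P70: end 605 <= 588? ✗; end 605 < 541? ✗; end 605 <= 630? ✓ → no.
P71: end 201 <= 588? ✓; end 201 < 541? ✓; end 201 <= 630? ✓ → yes.
P73: end 220 <= 588? ✓; end 220 < 541? ✓; end 220 <= 630? ✓ → yes.
P74: end 128 <= 588? ✓; end 128 < 541? ✓; end 128 <= 630? ✓ → yes.
P75: end 437 <= 588? ✓; end 437 < 541? ✓; end 437 <= 630? ✓ → yes.
P76: end 610 <= 588? ✗; end 610 < 541? ✗; end 610 <= 630? ✓ → no.
P77: end 171 <= 588? ✓; end 171 < 541? ✓; end 171 <= 630? ✓ → yes.
P80: end 417 <= 588? ✓; end 417 < 541? ✓; end 417 <= 630? ✓ → yes.
P81: end 181 <= 588? ✓; end 181 < 541? ✓; end 181 <= 630? ✓ → yes.
Result: P71, P73, P74, P75, P77, P80, P81.

P71, P73, P74, P75, P77, P80, P81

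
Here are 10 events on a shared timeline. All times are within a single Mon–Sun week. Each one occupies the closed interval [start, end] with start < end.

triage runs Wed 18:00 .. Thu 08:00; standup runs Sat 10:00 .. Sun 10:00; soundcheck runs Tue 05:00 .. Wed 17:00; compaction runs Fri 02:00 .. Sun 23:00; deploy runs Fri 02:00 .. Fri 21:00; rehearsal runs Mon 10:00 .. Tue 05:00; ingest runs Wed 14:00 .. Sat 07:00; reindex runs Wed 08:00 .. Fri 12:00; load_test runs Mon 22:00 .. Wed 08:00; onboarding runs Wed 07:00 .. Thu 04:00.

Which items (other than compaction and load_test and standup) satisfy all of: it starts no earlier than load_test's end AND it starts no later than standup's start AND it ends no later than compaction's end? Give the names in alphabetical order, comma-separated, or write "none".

Conditions: its start is no earlier than load_test's end (X.start >= Wed 08:00) AND its start is no later than standup's start (X.start <= Sat 10:00) AND its end is no later than compaction's end (X.end <= Sun 23:00).
deploy: start Fri 02:00 >= Wed 08:00? ✓; start Fri 02:00 <= Sat 10:00? ✓; end Fri 21:00 <= Sun 23:00? ✓ → yes.
ingest: start Wed 14:00 >= Wed 08:00? ✓; start Wed 14:00 <= Sat 10:00? ✓; end Sat 07:00 <= Sun 23:00? ✓ → yes.
onboarding: start Wed 07:00 >= Wed 08:00? ✗; start Wed 07:00 <= Sat 10:00? ✓; end Thu 04:00 <= Sun 23:00? ✓ → no.
rehearsal: start Mon 10:00 >= Wed 08:00? ✗; start Mon 10:00 <= Sat 10:00? ✓; end Tue 05:00 <= Sun 23:00? ✓ → no.
reindex: start Wed 08:00 >= Wed 08:00? ✓; start Wed 08:00 <= Sat 10:00? ✓; end Fri 12:00 <= Sun 23:00? ✓ → yes.
soundcheck: start Tue 05:00 >= Wed 08:00? ✗; start Tue 05:00 <= Sat 10:00? ✓; end Wed 17:00 <= Sun 23:00? ✓ → no.
triage: start Wed 18:00 >= Wed 08:00? ✓; start Wed 18:00 <= Sat 10:00? ✓; end Thu 08:00 <= Sun 23:00? ✓ → yes.
Result: deploy, ingest, reindex, triage.

deploy, ingest, reindex, triage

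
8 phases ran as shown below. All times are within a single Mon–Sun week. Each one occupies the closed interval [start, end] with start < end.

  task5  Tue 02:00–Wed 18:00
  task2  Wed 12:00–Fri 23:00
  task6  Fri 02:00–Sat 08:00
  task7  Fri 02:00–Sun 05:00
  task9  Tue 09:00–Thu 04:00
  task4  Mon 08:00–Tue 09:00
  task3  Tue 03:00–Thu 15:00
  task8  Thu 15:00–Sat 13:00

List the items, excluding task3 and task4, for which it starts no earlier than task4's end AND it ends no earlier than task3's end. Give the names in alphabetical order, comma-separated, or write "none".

task2, task6, task7, task8

Conditions: its start is no earlier than task4's end (X.start >= Tue 09:00) AND its end is no earlier than task3's end (X.end >= Thu 15:00).
task2: start Wed 12:00 >= Tue 09:00? ✓; end Fri 23:00 >= Thu 15:00? ✓ → yes.
task5: start Tue 02:00 >= Tue 09:00? ✗; end Wed 18:00 >= Thu 15:00? ✗ → no.
task6: start Fri 02:00 >= Tue 09:00? ✓; end Sat 08:00 >= Thu 15:00? ✓ → yes.
task7: start Fri 02:00 >= Tue 09:00? ✓; end Sun 05:00 >= Thu 15:00? ✓ → yes.
task8: start Thu 15:00 >= Tue 09:00? ✓; end Sat 13:00 >= Thu 15:00? ✓ → yes.
task9: start Tue 09:00 >= Tue 09:00? ✓; end Thu 04:00 >= Thu 15:00? ✗ → no.
Result: task2, task6, task7, task8.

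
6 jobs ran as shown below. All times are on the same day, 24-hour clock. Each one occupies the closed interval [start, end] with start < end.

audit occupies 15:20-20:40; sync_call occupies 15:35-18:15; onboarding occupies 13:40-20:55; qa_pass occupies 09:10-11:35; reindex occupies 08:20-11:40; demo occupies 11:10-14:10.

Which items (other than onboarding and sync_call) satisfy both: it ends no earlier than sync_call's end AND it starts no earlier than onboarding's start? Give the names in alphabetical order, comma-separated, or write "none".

audit

Conditions: its end is no earlier than sync_call's end (X.end >= 18:15) AND its start is no earlier than onboarding's start (X.start >= 13:40).
audit: end 20:40 >= 18:15? ✓; start 15:20 >= 13:40? ✓ → yes.
demo: end 14:10 >= 18:15? ✗; start 11:10 >= 13:40? ✗ → no.
qa_pass: end 11:35 >= 18:15? ✗; start 09:10 >= 13:40? ✗ → no.
reindex: end 11:40 >= 18:15? ✗; start 08:20 >= 13:40? ✗ → no.
Result: audit.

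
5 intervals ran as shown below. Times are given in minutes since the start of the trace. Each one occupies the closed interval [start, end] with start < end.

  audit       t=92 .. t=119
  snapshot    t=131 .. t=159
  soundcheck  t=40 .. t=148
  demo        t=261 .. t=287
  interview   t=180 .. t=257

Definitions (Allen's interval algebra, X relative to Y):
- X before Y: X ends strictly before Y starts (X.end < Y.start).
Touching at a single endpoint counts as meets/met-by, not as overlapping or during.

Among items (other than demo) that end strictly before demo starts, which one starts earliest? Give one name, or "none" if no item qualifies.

Target demo = [t=261, t=287].
audit [t=92, t=119] → before → candidate.
interview [t=180, t=257] → before → candidate.
snapshot [t=131, t=159] → before → candidate.
soundcheck [t=40, t=148] → before → candidate.
Among candidates, earliest start is t=40 → soundcheck.

soundcheck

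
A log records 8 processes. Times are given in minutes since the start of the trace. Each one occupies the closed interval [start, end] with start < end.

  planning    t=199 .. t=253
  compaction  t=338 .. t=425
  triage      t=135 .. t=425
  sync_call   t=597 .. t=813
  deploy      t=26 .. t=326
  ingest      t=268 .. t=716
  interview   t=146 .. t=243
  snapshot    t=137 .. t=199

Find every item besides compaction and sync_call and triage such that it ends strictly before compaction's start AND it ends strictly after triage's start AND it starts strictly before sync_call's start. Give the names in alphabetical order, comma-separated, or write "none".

Conditions: its end is strictly before compaction's start (X.end < t=338) AND its end is strictly after triage's start (X.end > t=135) AND its start is strictly before sync_call's start (X.start < t=597).
deploy: end t=326 < t=338? ✓; end t=326 > t=135? ✓; start t=26 < t=597? ✓ → yes.
ingest: end t=716 < t=338? ✗; end t=716 > t=135? ✓; start t=268 < t=597? ✓ → no.
interview: end t=243 < t=338? ✓; end t=243 > t=135? ✓; start t=146 < t=597? ✓ → yes.
planning: end t=253 < t=338? ✓; end t=253 > t=135? ✓; start t=199 < t=597? ✓ → yes.
snapshot: end t=199 < t=338? ✓; end t=199 > t=135? ✓; start t=137 < t=597? ✓ → yes.
Result: deploy, interview, planning, snapshot.

deploy, interview, planning, snapshot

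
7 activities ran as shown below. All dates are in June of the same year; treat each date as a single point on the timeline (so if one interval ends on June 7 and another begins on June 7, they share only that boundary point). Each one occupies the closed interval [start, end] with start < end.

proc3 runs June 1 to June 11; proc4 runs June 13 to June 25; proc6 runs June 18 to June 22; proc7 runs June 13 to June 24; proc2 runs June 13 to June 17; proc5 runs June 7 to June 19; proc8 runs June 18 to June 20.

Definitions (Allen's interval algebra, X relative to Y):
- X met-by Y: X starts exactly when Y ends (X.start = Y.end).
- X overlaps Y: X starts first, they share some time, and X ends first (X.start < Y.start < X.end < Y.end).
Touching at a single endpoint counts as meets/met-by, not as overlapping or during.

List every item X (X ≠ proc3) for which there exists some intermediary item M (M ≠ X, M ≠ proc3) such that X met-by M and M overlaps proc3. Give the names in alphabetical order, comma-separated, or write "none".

none

Target proc3 = [June 1, June 11].
Intermediaries M with M overlaps proc3: none.
Union: none.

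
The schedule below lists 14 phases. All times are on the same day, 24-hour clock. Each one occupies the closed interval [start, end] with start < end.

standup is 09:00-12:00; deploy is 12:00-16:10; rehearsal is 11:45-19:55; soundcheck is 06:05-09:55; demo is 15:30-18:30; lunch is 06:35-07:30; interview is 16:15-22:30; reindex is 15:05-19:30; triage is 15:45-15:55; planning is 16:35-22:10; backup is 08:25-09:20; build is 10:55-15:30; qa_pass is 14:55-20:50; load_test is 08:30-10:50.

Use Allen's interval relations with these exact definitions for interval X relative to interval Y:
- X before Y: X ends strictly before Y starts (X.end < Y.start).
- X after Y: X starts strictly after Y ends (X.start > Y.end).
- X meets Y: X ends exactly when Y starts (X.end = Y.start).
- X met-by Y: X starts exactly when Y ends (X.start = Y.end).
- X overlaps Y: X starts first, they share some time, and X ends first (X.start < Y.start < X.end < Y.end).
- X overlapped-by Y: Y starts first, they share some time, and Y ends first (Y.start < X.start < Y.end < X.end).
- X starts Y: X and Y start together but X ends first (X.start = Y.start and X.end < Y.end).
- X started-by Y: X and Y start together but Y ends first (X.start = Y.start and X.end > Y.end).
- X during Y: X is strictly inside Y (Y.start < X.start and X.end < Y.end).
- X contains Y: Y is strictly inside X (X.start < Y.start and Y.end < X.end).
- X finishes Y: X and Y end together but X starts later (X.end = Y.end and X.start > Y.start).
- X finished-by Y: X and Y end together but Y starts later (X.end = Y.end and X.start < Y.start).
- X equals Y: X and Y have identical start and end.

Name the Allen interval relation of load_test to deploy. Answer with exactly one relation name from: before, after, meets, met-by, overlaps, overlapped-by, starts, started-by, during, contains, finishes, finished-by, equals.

load_test = [08:30, 10:50]; deploy = [12:00, 16:10].
Compare endpoints: load_test.start < deploy.start, load_test.start < deploy.end, load_test.end < deploy.start, load_test.end < deploy.end.
That pattern is 'before'.

before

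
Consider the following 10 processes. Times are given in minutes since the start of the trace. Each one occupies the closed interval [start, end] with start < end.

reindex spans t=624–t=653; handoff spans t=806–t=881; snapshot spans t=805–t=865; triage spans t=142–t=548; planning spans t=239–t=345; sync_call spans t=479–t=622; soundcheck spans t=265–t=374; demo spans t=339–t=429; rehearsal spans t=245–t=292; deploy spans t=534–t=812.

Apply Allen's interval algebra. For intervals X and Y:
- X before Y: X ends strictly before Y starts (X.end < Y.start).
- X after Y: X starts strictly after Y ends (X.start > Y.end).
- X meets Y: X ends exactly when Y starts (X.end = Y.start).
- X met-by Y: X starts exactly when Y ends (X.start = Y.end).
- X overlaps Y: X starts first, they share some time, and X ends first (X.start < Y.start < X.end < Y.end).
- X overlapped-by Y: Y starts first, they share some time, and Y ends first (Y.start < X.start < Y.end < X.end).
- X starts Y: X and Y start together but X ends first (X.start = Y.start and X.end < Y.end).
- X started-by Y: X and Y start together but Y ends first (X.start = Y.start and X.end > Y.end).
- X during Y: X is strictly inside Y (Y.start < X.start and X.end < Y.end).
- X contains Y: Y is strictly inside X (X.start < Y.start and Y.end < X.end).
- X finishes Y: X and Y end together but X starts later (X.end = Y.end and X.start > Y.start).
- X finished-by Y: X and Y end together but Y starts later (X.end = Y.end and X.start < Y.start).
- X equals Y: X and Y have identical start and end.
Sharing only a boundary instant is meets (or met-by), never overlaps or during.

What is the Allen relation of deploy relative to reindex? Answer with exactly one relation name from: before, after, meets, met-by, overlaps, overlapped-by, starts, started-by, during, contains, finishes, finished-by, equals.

contains

deploy = [t=534, t=812]; reindex = [t=624, t=653].
Compare endpoints: deploy.start < reindex.start, deploy.start < reindex.end, deploy.end > reindex.start, deploy.end > reindex.end.
That pattern is 'contains'.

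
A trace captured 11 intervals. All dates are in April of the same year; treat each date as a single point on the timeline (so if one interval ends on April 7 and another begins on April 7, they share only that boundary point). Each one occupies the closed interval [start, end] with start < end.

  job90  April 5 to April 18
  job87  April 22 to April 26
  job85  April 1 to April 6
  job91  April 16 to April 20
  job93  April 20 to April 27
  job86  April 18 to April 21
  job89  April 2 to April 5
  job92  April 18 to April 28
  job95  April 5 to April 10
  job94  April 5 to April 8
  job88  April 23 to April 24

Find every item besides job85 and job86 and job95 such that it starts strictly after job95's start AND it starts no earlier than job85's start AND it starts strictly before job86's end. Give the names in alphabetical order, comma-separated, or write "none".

job91, job92, job93

Conditions: its start is strictly after job95's start (X.start > April 5) AND its start is no earlier than job85's start (X.start >= April 1) AND its start is strictly before job86's end (X.start < April 21).
job87: start April 22 > April 5? ✓; start April 22 >= April 1? ✓; start April 22 < April 21? ✗ → no.
job88: start April 23 > April 5? ✓; start April 23 >= April 1? ✓; start April 23 < April 21? ✗ → no.
job89: start April 2 > April 5? ✗; start April 2 >= April 1? ✓; start April 2 < April 21? ✓ → no.
job90: start April 5 > April 5? ✗; start April 5 >= April 1? ✓; start April 5 < April 21? ✓ → no.
job91: start April 16 > April 5? ✓; start April 16 >= April 1? ✓; start April 16 < April 21? ✓ → yes.
job92: start April 18 > April 5? ✓; start April 18 >= April 1? ✓; start April 18 < April 21? ✓ → yes.
job93: start April 20 > April 5? ✓; start April 20 >= April 1? ✓; start April 20 < April 21? ✓ → yes.
job94: start April 5 > April 5? ✗; start April 5 >= April 1? ✓; start April 5 < April 21? ✓ → no.
Result: job91, job92, job93.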